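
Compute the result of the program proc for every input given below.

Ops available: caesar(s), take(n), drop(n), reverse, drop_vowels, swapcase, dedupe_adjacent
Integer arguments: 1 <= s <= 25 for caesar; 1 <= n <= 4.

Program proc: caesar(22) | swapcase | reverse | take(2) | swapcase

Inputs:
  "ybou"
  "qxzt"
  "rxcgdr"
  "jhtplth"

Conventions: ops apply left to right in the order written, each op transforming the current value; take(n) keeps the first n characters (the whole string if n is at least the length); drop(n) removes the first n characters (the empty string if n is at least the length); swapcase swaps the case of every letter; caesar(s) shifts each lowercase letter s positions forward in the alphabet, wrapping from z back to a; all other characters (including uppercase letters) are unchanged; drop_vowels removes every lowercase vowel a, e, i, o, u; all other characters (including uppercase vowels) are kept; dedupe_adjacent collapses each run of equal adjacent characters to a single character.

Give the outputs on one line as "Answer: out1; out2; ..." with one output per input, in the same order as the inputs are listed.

"qk"; "pv"; "nz"; "dp"

Execution, op by op:
  "ybou" -> "uxkq" -> "UXKQ" -> "QKXU" -> "QK" -> "qk"
  "qxzt" -> "mtvp" -> "MTVP" -> "PVTM" -> "PV" -> "pv"
  "rxcgdr" -> "ntyczn" -> "NTYCZN" -> "NZCYTN" -> "NZ" -> "nz"
  "jhtplth" -> "fdplhpd" -> "FDPLHPD" -> "DPHLPDF" -> "DP" -> "dp"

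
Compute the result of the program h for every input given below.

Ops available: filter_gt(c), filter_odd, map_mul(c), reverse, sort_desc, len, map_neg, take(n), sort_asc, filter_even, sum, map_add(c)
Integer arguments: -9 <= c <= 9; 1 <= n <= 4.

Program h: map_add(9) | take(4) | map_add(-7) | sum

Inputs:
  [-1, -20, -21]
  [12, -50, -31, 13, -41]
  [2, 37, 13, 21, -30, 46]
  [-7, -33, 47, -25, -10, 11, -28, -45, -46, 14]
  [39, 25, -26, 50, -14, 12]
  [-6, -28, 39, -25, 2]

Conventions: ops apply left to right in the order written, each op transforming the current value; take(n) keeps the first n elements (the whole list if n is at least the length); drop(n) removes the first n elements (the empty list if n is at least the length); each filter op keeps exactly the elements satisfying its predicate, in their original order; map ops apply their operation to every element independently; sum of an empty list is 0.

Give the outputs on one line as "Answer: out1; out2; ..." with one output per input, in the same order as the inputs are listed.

-36; -48; 81; -10; 96; -12

Execution, op by op:
  [-1, -20, -21] -> [8, -11, -12] -> [8, -11, -12] -> [1, -18, -19] -> -36
  [12, -50, -31, 13, -41] -> [21, -41, -22, 22, -32] -> [21, -41, -22, 22] -> [14, -48, -29, 15] -> -48
  [2, 37, 13, 21, -30, 46] -> [11, 46, 22, 30, -21, 55] -> [11, 46, 22, 30] -> [4, 39, 15, 23] -> 81
  [-7, -33, 47, -25, -10, 11, -28, -45, -46, 14] -> [2, -24, 56, -16, -1, 20, -19, -36, -37, 23] -> [2, -24, 56, -16] -> [-5, -31, 49, -23] -> -10
  [39, 25, -26, 50, -14, 12] -> [48, 34, -17, 59, -5, 21] -> [48, 34, -17, 59] -> [41, 27, -24, 52] -> 96
  [-6, -28, 39, -25, 2] -> [3, -19, 48, -16, 11] -> [3, -19, 48, -16] -> [-4, -26, 41, -23] -> -12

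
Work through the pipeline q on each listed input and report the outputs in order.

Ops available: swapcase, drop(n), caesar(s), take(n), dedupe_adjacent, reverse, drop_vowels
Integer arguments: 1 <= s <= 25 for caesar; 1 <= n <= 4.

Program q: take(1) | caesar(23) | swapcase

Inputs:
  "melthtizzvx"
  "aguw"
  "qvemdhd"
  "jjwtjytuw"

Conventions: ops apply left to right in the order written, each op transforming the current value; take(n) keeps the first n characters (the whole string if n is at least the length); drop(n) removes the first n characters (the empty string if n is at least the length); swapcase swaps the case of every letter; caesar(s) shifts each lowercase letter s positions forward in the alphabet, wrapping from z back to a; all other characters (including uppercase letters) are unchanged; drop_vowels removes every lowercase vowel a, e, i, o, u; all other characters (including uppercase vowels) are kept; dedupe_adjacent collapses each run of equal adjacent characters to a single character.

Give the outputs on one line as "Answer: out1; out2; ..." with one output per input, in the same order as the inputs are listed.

Execution, op by op:
  "melthtizzvx" -> "m" -> "j" -> "J"
  "aguw" -> "a" -> "x" -> "X"
  "qvemdhd" -> "q" -> "n" -> "N"
  "jjwtjytuw" -> "j" -> "g" -> "G"

"J"; "X"; "N"; "G"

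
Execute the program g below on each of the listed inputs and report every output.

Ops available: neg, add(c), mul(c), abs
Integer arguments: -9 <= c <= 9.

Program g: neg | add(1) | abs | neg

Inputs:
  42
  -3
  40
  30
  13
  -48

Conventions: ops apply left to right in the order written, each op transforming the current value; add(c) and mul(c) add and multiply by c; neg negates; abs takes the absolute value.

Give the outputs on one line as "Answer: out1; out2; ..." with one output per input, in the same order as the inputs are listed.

Execution, op by op:
  42 -> -42 -> -41 -> 41 -> -41
  -3 -> 3 -> 4 -> 4 -> -4
  40 -> -40 -> -39 -> 39 -> -39
  30 -> -30 -> -29 -> 29 -> -29
  13 -> -13 -> -12 -> 12 -> -12
  -48 -> 48 -> 49 -> 49 -> -49

-41; -4; -39; -29; -12; -49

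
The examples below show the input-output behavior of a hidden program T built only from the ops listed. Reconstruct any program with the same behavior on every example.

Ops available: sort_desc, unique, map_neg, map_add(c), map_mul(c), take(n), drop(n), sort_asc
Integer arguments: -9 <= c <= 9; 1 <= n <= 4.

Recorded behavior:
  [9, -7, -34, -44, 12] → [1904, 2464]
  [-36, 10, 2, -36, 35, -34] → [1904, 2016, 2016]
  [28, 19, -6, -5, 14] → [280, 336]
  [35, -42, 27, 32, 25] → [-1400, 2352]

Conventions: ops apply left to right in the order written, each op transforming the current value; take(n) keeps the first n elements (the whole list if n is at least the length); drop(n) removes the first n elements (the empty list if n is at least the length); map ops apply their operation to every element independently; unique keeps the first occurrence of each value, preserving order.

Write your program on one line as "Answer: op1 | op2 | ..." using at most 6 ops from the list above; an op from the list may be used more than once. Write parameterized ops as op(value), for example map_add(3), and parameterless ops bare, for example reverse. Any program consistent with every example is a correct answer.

map_mul(7) | map_mul(8) | map_neg | sort_asc | drop(3)

Check, running the answer program on each example:
  [9, -7, -34, -44, 12] -> [63, -49, -238, -308, 84] -> [504, -392, -1904, -2464, 672] -> [-504, 392, 1904, 2464, -672] -> [-672, -504, 392, 1904, 2464] -> [1904, 2464]
  [-36, 10, 2, -36, 35, -34] -> [-252, 70, 14, -252, 245, -238] -> [-2016, 560, 112, -2016, 1960, -1904] -> [2016, -560, -112, 2016, -1960, 1904] -> [-1960, -560, -112, 1904, 2016, 2016] -> [1904, 2016, 2016]
  [28, 19, -6, -5, 14] -> [196, 133, -42, -35, 98] -> [1568, 1064, -336, -280, 784] -> [-1568, -1064, 336, 280, -784] -> [-1568, -1064, -784, 280, 336] -> [280, 336]
  [35, -42, 27, 32, 25] -> [245, -294, 189, 224, 175] -> [1960, -2352, 1512, 1792, 1400] -> [-1960, 2352, -1512, -1792, -1400] -> [-1960, -1792, -1512, -1400, 2352] -> [-1400, 2352]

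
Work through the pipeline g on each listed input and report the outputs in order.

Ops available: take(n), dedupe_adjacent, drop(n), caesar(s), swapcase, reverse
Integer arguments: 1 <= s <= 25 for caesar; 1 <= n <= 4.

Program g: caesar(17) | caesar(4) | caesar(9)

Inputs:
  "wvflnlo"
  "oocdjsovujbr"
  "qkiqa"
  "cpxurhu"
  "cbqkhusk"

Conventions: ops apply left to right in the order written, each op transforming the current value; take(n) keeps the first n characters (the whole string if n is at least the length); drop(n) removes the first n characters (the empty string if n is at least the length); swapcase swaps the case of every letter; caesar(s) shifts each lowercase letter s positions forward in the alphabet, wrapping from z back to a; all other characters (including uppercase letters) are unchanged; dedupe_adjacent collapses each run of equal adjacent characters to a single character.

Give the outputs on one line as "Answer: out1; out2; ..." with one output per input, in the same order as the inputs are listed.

"azjprps"; "ssghnwszynfv"; "uomue"; "gtbyvly"; "gfuolywo"

Execution, op by op:
  "wvflnlo" -> "nmwcecf" -> "rqagigj" -> "azjprps"
  "oocdjsovujbr" -> "fftuajfmlasi" -> "jjxyenjqpewm" -> "ssghnwszynfv"
  "qkiqa" -> "hbzhr" -> "lfdlv" -> "uomue"
  "cpxurhu" -> "tgoliyl" -> "xkspmcp" -> "gtbyvly"
  "cbqkhusk" -> "tshbyljb" -> "xwlfcpnf" -> "gfuolywo"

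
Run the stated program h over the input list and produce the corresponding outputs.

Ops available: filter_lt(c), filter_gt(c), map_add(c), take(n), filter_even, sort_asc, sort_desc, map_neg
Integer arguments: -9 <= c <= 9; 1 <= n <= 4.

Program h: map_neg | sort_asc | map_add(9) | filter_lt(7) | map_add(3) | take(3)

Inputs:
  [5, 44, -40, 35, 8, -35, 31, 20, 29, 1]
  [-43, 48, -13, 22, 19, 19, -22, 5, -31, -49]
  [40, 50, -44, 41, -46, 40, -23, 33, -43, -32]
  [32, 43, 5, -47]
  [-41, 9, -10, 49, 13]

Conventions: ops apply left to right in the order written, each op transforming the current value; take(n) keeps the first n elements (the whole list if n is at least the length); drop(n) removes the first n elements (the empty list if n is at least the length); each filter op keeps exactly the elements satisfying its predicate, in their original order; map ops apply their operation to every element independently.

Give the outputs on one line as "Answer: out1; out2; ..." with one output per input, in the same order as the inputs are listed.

[-32, -23, -19]; [-36, -10, -7]; [-38, -29, -28]; [-31, -20, 7]; [-37, -1, 3]

Execution, op by op:
  [5, 44, -40, 35, 8, -35, 31, 20, 29, 1] -> [-5, -44, 40, -35, -8, 35, -31, -20, -29, -1] -> [-44, -35, -31, -29, -20, -8, -5, -1, 35, 40] -> [-35, -26, -22, -20, -11, 1, 4, 8, 44, 49] -> [-35, -26, -22, -20, -11, 1, 4] -> [-32, -23, -19, -17, -8, 4, 7] -> [-32, -23, -19]
  [-43, 48, -13, 22, 19, 19, -22, 5, -31, -49] -> [43, -48, 13, -22, -19, -19, 22, -5, 31, 49] -> [-48, -22, -19, -19, -5, 13, 22, 31, 43, 49] -> [-39, -13, -10, -10, 4, 22, 31, 40, 52, 58] -> [-39, -13, -10, -10, 4] -> [-36, -10, -7, -7, 7] -> [-36, -10, -7]
  [40, 50, -44, 41, -46, 40, -23, 33, -43, -32] -> [-40, -50, 44, -41, 46, -40, 23, -33, 43, 32] -> [-50, -41, -40, -40, -33, 23, 32, 43, 44, 46] -> [-41, -32, -31, -31, -24, 32, 41, 52, 53, 55] -> [-41, -32, -31, -31, -24] -> [-38, -29, -28, -28, -21] -> [-38, -29, -28]
  [32, 43, 5, -47] -> [-32, -43, -5, 47] -> [-43, -32, -5, 47] -> [-34, -23, 4, 56] -> [-34, -23, 4] -> [-31, -20, 7] -> [-31, -20, 7]
  [-41, 9, -10, 49, 13] -> [41, -9, 10, -49, -13] -> [-49, -13, -9, 10, 41] -> [-40, -4, 0, 19, 50] -> [-40, -4, 0] -> [-37, -1, 3] -> [-37, -1, 3]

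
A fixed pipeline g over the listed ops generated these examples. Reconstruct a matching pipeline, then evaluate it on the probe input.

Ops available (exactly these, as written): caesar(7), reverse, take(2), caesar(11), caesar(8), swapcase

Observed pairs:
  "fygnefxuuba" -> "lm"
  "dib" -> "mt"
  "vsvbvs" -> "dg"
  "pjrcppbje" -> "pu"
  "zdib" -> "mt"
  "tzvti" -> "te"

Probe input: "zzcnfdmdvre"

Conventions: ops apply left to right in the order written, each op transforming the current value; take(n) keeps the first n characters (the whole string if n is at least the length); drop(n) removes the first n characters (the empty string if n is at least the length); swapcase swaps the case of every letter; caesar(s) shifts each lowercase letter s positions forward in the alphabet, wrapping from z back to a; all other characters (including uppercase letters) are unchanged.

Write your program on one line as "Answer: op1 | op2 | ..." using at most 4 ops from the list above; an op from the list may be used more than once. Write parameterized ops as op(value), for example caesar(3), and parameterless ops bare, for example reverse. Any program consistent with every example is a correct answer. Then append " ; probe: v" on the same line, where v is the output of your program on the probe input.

reverse | take(2) | caesar(11) ; probe: "pc"

Check, running the answer program on each example:
  "fygnefxuuba" -> "abuuxfengyf" -> "ab" -> "lm"
  "dib" -> "bid" -> "bi" -> "mt"
  "vsvbvs" -> "svbvsv" -> "sv" -> "dg"
  "pjrcppbje" -> "ejbppcrjp" -> "ej" -> "pu"
  "zdib" -> "bidz" -> "bi" -> "mt"
  "tzvti" -> "itvzt" -> "it" -> "te"
  probe: "zzcnfdmdvre" -> "ervdmdfnczz" -> "er" -> "pc"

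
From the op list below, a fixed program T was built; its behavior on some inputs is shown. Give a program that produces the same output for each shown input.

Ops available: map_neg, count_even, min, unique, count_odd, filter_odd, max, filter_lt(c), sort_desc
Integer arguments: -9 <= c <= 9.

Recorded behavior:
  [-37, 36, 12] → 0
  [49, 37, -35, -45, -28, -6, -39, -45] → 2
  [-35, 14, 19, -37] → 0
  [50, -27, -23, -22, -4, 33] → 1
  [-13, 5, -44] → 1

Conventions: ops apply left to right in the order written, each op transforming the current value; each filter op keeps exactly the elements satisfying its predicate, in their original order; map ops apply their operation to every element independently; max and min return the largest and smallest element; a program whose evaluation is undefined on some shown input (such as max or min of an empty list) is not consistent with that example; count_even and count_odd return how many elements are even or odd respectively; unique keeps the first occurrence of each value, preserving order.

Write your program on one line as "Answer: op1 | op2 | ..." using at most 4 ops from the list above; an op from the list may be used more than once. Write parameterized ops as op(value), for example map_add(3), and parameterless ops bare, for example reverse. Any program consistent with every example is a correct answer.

filter_lt(-3) | filter_lt(-4) | count_even

Check, running the answer program on each example:
  [-37, 36, 12] -> [-37] -> [-37] -> 0
  [49, 37, -35, -45, -28, -6, -39, -45] -> [-35, -45, -28, -6, -39, -45] -> [-35, -45, -28, -6, -39, -45] -> 2
  [-35, 14, 19, -37] -> [-35, -37] -> [-35, -37] -> 0
  [50, -27, -23, -22, -4, 33] -> [-27, -23, -22, -4] -> [-27, -23, -22] -> 1
  [-13, 5, -44] -> [-13, -44] -> [-13, -44] -> 1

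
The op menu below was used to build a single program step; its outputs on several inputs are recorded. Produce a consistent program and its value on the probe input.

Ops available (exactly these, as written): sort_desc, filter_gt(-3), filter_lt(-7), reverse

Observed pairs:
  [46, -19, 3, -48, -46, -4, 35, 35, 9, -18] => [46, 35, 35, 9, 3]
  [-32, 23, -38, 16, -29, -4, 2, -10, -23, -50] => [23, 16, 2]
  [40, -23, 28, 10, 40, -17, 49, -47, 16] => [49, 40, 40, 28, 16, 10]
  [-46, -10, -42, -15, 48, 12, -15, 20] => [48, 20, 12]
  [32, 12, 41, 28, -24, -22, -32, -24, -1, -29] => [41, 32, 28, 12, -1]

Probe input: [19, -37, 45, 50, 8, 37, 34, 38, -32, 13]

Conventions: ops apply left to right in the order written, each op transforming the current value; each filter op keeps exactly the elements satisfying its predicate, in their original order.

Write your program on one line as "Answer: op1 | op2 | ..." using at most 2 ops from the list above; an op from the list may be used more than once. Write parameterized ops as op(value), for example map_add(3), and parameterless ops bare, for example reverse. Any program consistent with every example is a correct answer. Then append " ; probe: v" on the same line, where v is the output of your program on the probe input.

filter_gt(-3) | sort_desc ; probe: [50, 45, 38, 37, 34, 19, 13, 8]

Check, running the answer program on each example:
  [46, -19, 3, -48, -46, -4, 35, 35, 9, -18] -> [46, 3, 35, 35, 9] -> [46, 35, 35, 9, 3]
  [-32, 23, -38, 16, -29, -4, 2, -10, -23, -50] -> [23, 16, 2] -> [23, 16, 2]
  [40, -23, 28, 10, 40, -17, 49, -47, 16] -> [40, 28, 10, 40, 49, 16] -> [49, 40, 40, 28, 16, 10]
  [-46, -10, -42, -15, 48, 12, -15, 20] -> [48, 12, 20] -> [48, 20, 12]
  [32, 12, 41, 28, -24, -22, -32, -24, -1, -29] -> [32, 12, 41, 28, -1] -> [41, 32, 28, 12, -1]
  probe: [19, -37, 45, 50, 8, 37, 34, 38, -32, 13] -> [19, 45, 50, 8, 37, 34, 38, 13] -> [50, 45, 38, 37, 34, 19, 13, 8]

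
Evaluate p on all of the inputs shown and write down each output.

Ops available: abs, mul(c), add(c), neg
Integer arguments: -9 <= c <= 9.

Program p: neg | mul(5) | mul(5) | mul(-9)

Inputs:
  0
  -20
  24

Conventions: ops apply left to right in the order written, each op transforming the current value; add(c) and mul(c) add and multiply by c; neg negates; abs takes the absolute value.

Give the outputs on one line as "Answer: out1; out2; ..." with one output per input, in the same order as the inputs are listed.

0; -4500; 5400

Execution, op by op:
  0 -> 0 -> 0 -> 0 -> 0
  -20 -> 20 -> 100 -> 500 -> -4500
  24 -> -24 -> -120 -> -600 -> 5400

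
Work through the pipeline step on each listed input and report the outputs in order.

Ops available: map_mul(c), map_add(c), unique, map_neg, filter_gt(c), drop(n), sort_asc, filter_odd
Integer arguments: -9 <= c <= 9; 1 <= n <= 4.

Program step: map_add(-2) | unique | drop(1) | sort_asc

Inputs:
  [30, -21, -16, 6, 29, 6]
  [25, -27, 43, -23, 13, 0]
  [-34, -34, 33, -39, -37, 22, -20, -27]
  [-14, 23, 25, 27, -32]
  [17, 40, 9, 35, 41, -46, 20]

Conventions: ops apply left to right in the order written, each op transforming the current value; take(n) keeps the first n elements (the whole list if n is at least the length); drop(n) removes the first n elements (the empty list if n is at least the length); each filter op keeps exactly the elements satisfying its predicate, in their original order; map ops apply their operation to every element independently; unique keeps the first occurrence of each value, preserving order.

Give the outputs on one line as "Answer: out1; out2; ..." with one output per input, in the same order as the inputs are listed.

[-23, -18, 4, 27]; [-29, -25, -2, 11, 41]; [-41, -39, -29, -22, 20, 31]; [-34, 21, 23, 25]; [-48, 7, 18, 33, 38, 39]

Execution, op by op:
  [30, -21, -16, 6, 29, 6] -> [28, -23, -18, 4, 27, 4] -> [28, -23, -18, 4, 27] -> [-23, -18, 4, 27] -> [-23, -18, 4, 27]
  [25, -27, 43, -23, 13, 0] -> [23, -29, 41, -25, 11, -2] -> [23, -29, 41, -25, 11, -2] -> [-29, 41, -25, 11, -2] -> [-29, -25, -2, 11, 41]
  [-34, -34, 33, -39, -37, 22, -20, -27] -> [-36, -36, 31, -41, -39, 20, -22, -29] -> [-36, 31, -41, -39, 20, -22, -29] -> [31, -41, -39, 20, -22, -29] -> [-41, -39, -29, -22, 20, 31]
  [-14, 23, 25, 27, -32] -> [-16, 21, 23, 25, -34] -> [-16, 21, 23, 25, -34] -> [21, 23, 25, -34] -> [-34, 21, 23, 25]
  [17, 40, 9, 35, 41, -46, 20] -> [15, 38, 7, 33, 39, -48, 18] -> [15, 38, 7, 33, 39, -48, 18] -> [38, 7, 33, 39, -48, 18] -> [-48, 7, 18, 33, 38, 39]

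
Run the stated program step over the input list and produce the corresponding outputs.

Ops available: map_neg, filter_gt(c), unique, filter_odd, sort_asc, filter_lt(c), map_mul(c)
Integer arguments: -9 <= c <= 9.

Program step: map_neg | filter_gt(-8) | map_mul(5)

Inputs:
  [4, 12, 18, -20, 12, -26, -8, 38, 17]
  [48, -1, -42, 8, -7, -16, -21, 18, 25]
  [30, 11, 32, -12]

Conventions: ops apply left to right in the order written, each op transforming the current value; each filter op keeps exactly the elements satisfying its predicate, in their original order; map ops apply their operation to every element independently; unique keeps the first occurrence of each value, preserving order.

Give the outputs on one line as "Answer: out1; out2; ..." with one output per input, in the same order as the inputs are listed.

Execution, op by op:
  [4, 12, 18, -20, 12, -26, -8, 38, 17] -> [-4, -12, -18, 20, -12, 26, 8, -38, -17] -> [-4, 20, 26, 8] -> [-20, 100, 130, 40]
  [48, -1, -42, 8, -7, -16, -21, 18, 25] -> [-48, 1, 42, -8, 7, 16, 21, -18, -25] -> [1, 42, 7, 16, 21] -> [5, 210, 35, 80, 105]
  [30, 11, 32, -12] -> [-30, -11, -32, 12] -> [12] -> [60]

[-20, 100, 130, 40]; [5, 210, 35, 80, 105]; [60]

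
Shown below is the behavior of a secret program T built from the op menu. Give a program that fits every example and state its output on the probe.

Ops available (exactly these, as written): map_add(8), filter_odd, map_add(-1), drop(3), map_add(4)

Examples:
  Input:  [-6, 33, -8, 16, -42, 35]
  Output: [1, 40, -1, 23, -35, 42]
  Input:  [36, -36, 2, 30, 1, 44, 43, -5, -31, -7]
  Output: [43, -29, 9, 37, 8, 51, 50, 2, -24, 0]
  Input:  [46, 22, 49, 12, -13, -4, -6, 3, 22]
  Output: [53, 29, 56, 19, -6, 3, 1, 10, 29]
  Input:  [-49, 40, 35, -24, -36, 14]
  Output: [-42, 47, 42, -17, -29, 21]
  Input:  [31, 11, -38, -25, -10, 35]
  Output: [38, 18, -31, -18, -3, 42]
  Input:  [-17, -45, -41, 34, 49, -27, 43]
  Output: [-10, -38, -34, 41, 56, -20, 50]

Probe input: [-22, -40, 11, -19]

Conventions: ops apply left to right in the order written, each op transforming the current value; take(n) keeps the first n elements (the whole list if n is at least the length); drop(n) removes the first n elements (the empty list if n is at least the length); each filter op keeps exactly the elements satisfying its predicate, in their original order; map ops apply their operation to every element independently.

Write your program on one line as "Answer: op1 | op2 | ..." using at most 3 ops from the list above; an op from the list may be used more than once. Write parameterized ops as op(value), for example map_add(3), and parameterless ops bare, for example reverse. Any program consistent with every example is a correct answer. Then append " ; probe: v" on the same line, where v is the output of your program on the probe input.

map_add(-1) | map_add(8) ; probe: [-15, -33, 18, -12]

Check, running the answer program on each example:
  [-6, 33, -8, 16, -42, 35] -> [-7, 32, -9, 15, -43, 34] -> [1, 40, -1, 23, -35, 42]
  [36, -36, 2, 30, 1, 44, 43, -5, -31, -7] -> [35, -37, 1, 29, 0, 43, 42, -6, -32, -8] -> [43, -29, 9, 37, 8, 51, 50, 2, -24, 0]
  [46, 22, 49, 12, -13, -4, -6, 3, 22] -> [45, 21, 48, 11, -14, -5, -7, 2, 21] -> [53, 29, 56, 19, -6, 3, 1, 10, 29]
  [-49, 40, 35, -24, -36, 14] -> [-50, 39, 34, -25, -37, 13] -> [-42, 47, 42, -17, -29, 21]
  [31, 11, -38, -25, -10, 35] -> [30, 10, -39, -26, -11, 34] -> [38, 18, -31, -18, -3, 42]
  [-17, -45, -41, 34, 49, -27, 43] -> [-18, -46, -42, 33, 48, -28, 42] -> [-10, -38, -34, 41, 56, -20, 50]
  probe: [-22, -40, 11, -19] -> [-23, -41, 10, -20] -> [-15, -33, 18, -12]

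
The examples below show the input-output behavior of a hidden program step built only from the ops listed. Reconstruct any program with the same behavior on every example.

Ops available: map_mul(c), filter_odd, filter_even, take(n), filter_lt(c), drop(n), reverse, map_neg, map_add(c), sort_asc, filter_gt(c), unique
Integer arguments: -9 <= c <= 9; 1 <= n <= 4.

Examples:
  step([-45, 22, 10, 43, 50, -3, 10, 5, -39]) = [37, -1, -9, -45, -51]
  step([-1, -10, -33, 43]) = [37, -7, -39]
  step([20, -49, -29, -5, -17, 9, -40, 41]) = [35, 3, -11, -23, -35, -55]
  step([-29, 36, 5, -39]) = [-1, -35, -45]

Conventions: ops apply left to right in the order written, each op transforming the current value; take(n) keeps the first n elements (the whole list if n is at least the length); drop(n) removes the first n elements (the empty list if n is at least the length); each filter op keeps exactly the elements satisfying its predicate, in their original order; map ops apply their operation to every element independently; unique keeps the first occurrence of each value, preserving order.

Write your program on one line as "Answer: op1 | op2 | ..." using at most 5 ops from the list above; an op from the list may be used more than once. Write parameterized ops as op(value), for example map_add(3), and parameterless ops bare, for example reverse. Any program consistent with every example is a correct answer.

sort_asc | map_add(-6) | filter_odd | reverse

Check, running the answer program on each example:
  [-45, 22, 10, 43, 50, -3, 10, 5, -39] -> [-45, -39, -3, 5, 10, 10, 22, 43, 50] -> [-51, -45, -9, -1, 4, 4, 16, 37, 44] -> [-51, -45, -9, -1, 37] -> [37, -1, -9, -45, -51]
  [-1, -10, -33, 43] -> [-33, -10, -1, 43] -> [-39, -16, -7, 37] -> [-39, -7, 37] -> [37, -7, -39]
  [20, -49, -29, -5, -17, 9, -40, 41] -> [-49, -40, -29, -17, -5, 9, 20, 41] -> [-55, -46, -35, -23, -11, 3, 14, 35] -> [-55, -35, -23, -11, 3, 35] -> [35, 3, -11, -23, -35, -55]
  [-29, 36, 5, -39] -> [-39, -29, 5, 36] -> [-45, -35, -1, 30] -> [-45, -35, -1] -> [-1, -35, -45]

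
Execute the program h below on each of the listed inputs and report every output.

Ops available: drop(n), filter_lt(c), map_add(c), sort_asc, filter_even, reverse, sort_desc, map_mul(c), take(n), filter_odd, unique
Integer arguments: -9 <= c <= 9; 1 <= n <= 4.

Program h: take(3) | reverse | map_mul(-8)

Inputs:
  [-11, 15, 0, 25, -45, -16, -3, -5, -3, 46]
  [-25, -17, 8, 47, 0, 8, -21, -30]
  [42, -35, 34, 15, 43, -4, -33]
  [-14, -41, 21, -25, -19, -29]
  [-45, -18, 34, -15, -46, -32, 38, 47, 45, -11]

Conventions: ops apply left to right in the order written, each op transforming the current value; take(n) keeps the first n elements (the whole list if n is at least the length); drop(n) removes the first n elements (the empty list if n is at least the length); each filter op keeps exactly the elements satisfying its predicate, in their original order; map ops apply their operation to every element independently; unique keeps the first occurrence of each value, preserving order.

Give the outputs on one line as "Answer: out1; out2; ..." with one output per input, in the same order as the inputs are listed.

Execution, op by op:
  [-11, 15, 0, 25, -45, -16, -3, -5, -3, 46] -> [-11, 15, 0] -> [0, 15, -11] -> [0, -120, 88]
  [-25, -17, 8, 47, 0, 8, -21, -30] -> [-25, -17, 8] -> [8, -17, -25] -> [-64, 136, 200]
  [42, -35, 34, 15, 43, -4, -33] -> [42, -35, 34] -> [34, -35, 42] -> [-272, 280, -336]
  [-14, -41, 21, -25, -19, -29] -> [-14, -41, 21] -> [21, -41, -14] -> [-168, 328, 112]
  [-45, -18, 34, -15, -46, -32, 38, 47, 45, -11] -> [-45, -18, 34] -> [34, -18, -45] -> [-272, 144, 360]

[0, -120, 88]; [-64, 136, 200]; [-272, 280, -336]; [-168, 328, 112]; [-272, 144, 360]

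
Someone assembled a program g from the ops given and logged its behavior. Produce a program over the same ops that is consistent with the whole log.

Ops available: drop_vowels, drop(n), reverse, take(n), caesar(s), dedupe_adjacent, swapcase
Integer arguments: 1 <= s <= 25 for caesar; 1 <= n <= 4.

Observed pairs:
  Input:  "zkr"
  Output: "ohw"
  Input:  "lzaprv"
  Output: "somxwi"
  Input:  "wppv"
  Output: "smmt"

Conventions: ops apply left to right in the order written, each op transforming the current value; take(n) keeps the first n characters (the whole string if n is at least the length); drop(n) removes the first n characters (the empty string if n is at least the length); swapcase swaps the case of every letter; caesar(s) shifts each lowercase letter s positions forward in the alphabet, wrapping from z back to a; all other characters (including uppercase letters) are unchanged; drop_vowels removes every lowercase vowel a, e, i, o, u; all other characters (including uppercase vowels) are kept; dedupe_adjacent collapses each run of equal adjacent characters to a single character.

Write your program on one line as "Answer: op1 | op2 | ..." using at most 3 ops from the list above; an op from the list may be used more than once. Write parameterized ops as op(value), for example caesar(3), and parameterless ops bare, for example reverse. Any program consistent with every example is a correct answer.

reverse | caesar(23)

Check, running the answer program on each example:
  "zkr" -> "rkz" -> "ohw"
  "lzaprv" -> "vrpazl" -> "somxwi"
  "wppv" -> "vppw" -> "smmt"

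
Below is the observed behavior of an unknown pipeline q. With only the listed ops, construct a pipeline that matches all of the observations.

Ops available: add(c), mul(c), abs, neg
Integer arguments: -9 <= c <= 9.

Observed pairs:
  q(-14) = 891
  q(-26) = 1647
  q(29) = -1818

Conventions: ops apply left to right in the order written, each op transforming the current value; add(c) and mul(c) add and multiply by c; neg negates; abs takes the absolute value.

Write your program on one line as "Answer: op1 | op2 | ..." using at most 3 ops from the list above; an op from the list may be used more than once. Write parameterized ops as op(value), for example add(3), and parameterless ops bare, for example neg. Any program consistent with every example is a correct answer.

mul(-7) | add(1) | mul(9)

Check, running the answer program on each example:
  -14 -> 98 -> 99 -> 891
  -26 -> 182 -> 183 -> 1647
  29 -> -203 -> -202 -> -1818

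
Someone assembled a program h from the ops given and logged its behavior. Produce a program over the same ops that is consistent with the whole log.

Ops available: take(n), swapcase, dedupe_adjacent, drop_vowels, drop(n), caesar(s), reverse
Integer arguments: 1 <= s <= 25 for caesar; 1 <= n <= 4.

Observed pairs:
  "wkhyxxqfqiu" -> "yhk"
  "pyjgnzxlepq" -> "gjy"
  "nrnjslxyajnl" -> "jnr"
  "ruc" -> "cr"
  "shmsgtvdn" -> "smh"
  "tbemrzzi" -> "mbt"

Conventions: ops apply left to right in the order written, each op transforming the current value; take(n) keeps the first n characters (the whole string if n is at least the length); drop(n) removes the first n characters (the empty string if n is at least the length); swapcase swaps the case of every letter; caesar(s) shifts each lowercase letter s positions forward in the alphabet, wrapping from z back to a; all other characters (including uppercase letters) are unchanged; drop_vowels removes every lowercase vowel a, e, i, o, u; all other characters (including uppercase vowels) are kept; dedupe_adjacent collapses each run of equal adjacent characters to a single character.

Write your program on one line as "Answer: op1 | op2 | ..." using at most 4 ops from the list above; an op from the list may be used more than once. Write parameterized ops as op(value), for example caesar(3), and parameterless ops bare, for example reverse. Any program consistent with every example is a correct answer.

take(4) | reverse | drop_vowels | take(3)

Check, running the answer program on each example:
  "wkhyxxqfqiu" -> "wkhy" -> "yhkw" -> "yhkw" -> "yhk"
  "pyjgnzxlepq" -> "pyjg" -> "gjyp" -> "gjyp" -> "gjy"
  "nrnjslxyajnl" -> "nrnj" -> "jnrn" -> "jnrn" -> "jnr"
  "ruc" -> "ruc" -> "cur" -> "cr" -> "cr"
  "shmsgtvdn" -> "shms" -> "smhs" -> "smhs" -> "smh"
  "tbemrzzi" -> "tbem" -> "mebt" -> "mbt" -> "mbt"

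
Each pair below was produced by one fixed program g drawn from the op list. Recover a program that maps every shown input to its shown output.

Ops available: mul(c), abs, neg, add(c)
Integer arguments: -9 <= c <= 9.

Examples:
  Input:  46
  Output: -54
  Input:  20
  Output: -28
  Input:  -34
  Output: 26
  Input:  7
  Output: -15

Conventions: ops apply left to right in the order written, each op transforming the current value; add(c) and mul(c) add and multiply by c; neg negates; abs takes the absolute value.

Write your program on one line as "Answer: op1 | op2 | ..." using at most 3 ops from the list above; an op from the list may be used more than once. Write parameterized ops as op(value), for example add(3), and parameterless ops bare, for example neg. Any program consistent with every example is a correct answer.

neg | add(-8)

Check, running the answer program on each example:
  46 -> -46 -> -54
  20 -> -20 -> -28
  -34 -> 34 -> 26
  7 -> -7 -> -15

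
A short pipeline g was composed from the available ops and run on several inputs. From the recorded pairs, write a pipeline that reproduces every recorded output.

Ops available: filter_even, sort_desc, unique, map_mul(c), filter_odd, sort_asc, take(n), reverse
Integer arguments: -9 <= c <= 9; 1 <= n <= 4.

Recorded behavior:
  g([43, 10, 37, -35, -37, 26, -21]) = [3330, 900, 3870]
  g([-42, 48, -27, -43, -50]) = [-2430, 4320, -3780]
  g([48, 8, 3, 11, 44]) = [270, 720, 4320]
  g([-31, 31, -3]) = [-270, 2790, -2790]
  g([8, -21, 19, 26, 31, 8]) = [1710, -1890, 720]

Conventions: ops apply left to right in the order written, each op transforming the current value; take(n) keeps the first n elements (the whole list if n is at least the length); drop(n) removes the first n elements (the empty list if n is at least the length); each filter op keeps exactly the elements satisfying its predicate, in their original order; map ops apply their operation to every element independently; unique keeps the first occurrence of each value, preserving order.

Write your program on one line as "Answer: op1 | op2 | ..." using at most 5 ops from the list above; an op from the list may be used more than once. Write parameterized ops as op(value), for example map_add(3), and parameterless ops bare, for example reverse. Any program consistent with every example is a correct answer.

map_mul(2) | map_mul(9) | take(3) | map_mul(5) | reverse

Check, running the answer program on each example:
  [43, 10, 37, -35, -37, 26, -21] -> [86, 20, 74, -70, -74, 52, -42] -> [774, 180, 666, -630, -666, 468, -378] -> [774, 180, 666] -> [3870, 900, 3330] -> [3330, 900, 3870]
  [-42, 48, -27, -43, -50] -> [-84, 96, -54, -86, -100] -> [-756, 864, -486, -774, -900] -> [-756, 864, -486] -> [-3780, 4320, -2430] -> [-2430, 4320, -3780]
  [48, 8, 3, 11, 44] -> [96, 16, 6, 22, 88] -> [864, 144, 54, 198, 792] -> [864, 144, 54] -> [4320, 720, 270] -> [270, 720, 4320]
  [-31, 31, -3] -> [-62, 62, -6] -> [-558, 558, -54] -> [-558, 558, -54] -> [-2790, 2790, -270] -> [-270, 2790, -2790]
  [8, -21, 19, 26, 31, 8] -> [16, -42, 38, 52, 62, 16] -> [144, -378, 342, 468, 558, 144] -> [144, -378, 342] -> [720, -1890, 1710] -> [1710, -1890, 720]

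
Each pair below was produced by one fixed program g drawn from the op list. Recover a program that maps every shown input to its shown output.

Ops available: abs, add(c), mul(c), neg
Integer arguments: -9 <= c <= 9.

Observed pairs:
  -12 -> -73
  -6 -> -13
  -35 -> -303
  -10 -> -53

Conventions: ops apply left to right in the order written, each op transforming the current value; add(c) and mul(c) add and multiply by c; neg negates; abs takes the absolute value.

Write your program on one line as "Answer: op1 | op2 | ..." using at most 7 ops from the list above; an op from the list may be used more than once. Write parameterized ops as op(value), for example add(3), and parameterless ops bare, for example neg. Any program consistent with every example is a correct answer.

add(6) | mul(-5) | add(1) | add(5) | mul(-2) | add(-1)

Check, running the answer program on each example:
  -12 -> -6 -> 30 -> 31 -> 36 -> -72 -> -73
  -6 -> 0 -> 0 -> 1 -> 6 -> -12 -> -13
  -35 -> -29 -> 145 -> 146 -> 151 -> -302 -> -303
  -10 -> -4 -> 20 -> 21 -> 26 -> -52 -> -53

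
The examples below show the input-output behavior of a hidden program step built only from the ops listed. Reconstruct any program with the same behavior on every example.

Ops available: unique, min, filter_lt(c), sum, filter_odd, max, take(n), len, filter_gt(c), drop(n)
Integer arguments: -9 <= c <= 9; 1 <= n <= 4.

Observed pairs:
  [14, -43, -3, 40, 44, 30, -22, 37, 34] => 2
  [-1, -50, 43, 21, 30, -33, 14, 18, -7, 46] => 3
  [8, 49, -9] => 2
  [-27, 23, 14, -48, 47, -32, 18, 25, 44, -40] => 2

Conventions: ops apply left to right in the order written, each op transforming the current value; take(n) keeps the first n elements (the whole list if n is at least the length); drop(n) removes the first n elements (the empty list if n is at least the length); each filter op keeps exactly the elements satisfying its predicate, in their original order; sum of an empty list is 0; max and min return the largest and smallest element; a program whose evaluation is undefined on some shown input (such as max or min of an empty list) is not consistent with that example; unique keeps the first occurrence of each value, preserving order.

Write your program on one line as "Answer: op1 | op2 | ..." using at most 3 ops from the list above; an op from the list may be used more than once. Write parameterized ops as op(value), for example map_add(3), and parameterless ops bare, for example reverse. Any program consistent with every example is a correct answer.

take(4) | filter_odd | len

Check, running the answer program on each example:
  [14, -43, -3, 40, 44, 30, -22, 37, 34] -> [14, -43, -3, 40] -> [-43, -3] -> 2
  [-1, -50, 43, 21, 30, -33, 14, 18, -7, 46] -> [-1, -50, 43, 21] -> [-1, 43, 21] -> 3
  [8, 49, -9] -> [8, 49, -9] -> [49, -9] -> 2
  [-27, 23, 14, -48, 47, -32, 18, 25, 44, -40] -> [-27, 23, 14, -48] -> [-27, 23] -> 2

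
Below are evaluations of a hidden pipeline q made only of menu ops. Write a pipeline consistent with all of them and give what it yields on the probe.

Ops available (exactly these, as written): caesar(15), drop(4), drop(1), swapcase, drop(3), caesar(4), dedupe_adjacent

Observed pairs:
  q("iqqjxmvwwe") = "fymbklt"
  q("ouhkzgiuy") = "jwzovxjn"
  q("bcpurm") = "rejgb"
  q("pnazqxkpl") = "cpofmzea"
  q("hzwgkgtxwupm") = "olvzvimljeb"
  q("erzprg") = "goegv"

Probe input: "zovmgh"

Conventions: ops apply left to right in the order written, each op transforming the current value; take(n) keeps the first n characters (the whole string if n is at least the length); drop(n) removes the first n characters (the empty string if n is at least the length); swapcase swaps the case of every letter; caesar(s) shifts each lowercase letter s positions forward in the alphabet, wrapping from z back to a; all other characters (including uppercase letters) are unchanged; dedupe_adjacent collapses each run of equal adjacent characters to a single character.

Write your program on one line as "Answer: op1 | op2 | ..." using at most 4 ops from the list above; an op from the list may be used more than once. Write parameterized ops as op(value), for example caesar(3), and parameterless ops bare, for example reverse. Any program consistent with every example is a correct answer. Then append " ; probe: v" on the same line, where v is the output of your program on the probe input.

drop(1) | dedupe_adjacent | caesar(15) ; probe: "dkbvw"

Check, running the answer program on each example:
  "iqqjxmvwwe" -> "qqjxmvwwe" -> "qjxmvwe" -> "fymbklt"
  "ouhkzgiuy" -> "uhkzgiuy" -> "uhkzgiuy" -> "jwzovxjn"
  "bcpurm" -> "cpurm" -> "cpurm" -> "rejgb"
  "pnazqxkpl" -> "nazqxkpl" -> "nazqxkpl" -> "cpofmzea"
  "hzwgkgtxwupm" -> "zwgkgtxwupm" -> "zwgkgtxwupm" -> "olvzvimljeb"
  "erzprg" -> "rzprg" -> "rzprg" -> "goegv"
  probe: "zovmgh" -> "ovmgh" -> "ovmgh" -> "dkbvw"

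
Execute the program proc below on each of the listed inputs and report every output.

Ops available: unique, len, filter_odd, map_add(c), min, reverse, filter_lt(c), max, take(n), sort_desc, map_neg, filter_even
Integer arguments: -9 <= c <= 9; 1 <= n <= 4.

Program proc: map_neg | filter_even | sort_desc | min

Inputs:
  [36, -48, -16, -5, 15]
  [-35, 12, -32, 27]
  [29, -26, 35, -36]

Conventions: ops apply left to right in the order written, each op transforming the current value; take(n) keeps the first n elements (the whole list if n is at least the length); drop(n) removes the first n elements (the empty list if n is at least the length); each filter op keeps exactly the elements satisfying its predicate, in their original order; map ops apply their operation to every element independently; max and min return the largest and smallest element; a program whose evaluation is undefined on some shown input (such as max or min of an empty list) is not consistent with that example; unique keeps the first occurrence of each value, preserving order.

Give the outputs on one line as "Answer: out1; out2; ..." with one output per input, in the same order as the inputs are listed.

-36; -12; 26

Execution, op by op:
  [36, -48, -16, -5, 15] -> [-36, 48, 16, 5, -15] -> [-36, 48, 16] -> [48, 16, -36] -> -36
  [-35, 12, -32, 27] -> [35, -12, 32, -27] -> [-12, 32] -> [32, -12] -> -12
  [29, -26, 35, -36] -> [-29, 26, -35, 36] -> [26, 36] -> [36, 26] -> 26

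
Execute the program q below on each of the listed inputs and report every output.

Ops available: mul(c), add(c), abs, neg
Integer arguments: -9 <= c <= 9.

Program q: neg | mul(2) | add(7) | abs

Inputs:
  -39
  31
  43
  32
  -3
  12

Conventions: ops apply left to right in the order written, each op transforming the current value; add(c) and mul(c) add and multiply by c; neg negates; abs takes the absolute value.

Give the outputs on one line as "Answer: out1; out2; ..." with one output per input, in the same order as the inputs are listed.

Execution, op by op:
  -39 -> 39 -> 78 -> 85 -> 85
  31 -> -31 -> -62 -> -55 -> 55
  43 -> -43 -> -86 -> -79 -> 79
  32 -> -32 -> -64 -> -57 -> 57
  -3 -> 3 -> 6 -> 13 -> 13
  12 -> -12 -> -24 -> -17 -> 17

85; 55; 79; 57; 13; 17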